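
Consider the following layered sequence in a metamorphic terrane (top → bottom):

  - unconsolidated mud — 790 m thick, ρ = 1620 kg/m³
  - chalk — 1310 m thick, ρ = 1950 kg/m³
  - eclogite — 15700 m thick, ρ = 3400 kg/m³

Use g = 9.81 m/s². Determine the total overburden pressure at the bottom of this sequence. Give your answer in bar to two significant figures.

5600 bar

unconsolidated mud: 1620 kg/m³ × 9.81 m/s² × 790 m = 1.255×10^7 Pa = 125.5 bar
chalk: 1950 kg/m³ × 9.81 m/s² × 1310 m = 2.506×10^7 Pa = 250.6 bar
eclogite: 3400 kg/m³ × 9.81 m/s² × 15700 m = 5.237×10^8 Pa = 5237 bar
Total = 125.5 + 250.6 + 5237 = 5612.7 bar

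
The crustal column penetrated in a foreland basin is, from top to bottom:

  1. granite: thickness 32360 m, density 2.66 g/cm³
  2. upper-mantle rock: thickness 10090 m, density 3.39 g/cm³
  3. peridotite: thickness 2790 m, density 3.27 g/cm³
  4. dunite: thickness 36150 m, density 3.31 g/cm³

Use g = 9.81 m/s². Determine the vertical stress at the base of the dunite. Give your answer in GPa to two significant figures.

granite: 2660 kg/m³ × 9.81 m/s² × 32360 m = 8.444×10^8 Pa = 0.8444 GPa
upper-mantle rock: 3390 kg/m³ × 9.81 m/s² × 10090 m = 3.356×10^8 Pa = 0.3356 GPa
peridotite: 3270 kg/m³ × 9.81 m/s² × 2790 m = 8.950×10^7 Pa = 0.08950 GPa
dunite: 3310 kg/m³ × 9.81 m/s² × 36150 m = 1.174×10^9 Pa = 1.174 GPa
Total = 0.8444 + 0.3356 + 0.08950 + 1.174 = 2.4433 GPa

2.4 GPa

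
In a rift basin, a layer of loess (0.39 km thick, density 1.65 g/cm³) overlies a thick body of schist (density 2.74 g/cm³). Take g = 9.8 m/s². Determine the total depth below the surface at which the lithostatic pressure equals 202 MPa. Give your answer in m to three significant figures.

Pressure at base of upper layers: 1650×9.8×390 = 6.306×10^6 Pa = 6.306 MPa
Remaining pressure to be supplied by schist: 2.020×10^8 − 6.306×10^6 = 1.957×10^8 Pa
Additional depth in schist = 1.957×10^8 Pa / (2740 kg/m³ × 9.8 m/s²) = 7287.9 m
Total depth = 390 m + 7287.9 m = 7677.9 m

7680 m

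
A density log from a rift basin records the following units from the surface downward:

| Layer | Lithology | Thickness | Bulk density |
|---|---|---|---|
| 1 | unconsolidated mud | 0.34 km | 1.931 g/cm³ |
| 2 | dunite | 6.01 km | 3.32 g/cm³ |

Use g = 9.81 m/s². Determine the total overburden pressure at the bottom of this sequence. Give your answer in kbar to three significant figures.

2.02 kbar

unconsolidated mud: 1931 kg/m³ × 9.81 m/s² × 340 m = 6.441×10^6 Pa = 0.06441 kbar
dunite: 3320 kg/m³ × 9.81 m/s² × 6010 m = 1.957×10^8 Pa = 1.957 kbar
Total = 0.06441 + 1.957 = 2.0218 kbar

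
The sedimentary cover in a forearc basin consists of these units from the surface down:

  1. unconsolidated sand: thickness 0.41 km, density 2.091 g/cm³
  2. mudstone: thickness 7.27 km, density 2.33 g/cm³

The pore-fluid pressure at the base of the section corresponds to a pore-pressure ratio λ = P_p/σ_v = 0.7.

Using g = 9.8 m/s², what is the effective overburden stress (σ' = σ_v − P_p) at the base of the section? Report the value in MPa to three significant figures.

52.3 MPa

Overburden (lithostatic) stress σ_v:
unconsolidated sand: 2091 kg/m³ × 9.8 m/s² × 410 m = 8.402×10^6 Pa = 8.402 MPa
mudstone: 2330 kg/m³ × 9.8 m/s² × 7270 m = 1.660×10^8 Pa = 166.0 MPa
Total = 8.402 + 166.0 = 174.40 MPa
Pore pressure P_p = λ·σ_v = 0.7 × 174.4 MPa = 122.1 MPa
Effective stress σ' = σ_v − P_p = 174.4 − 122.1 = 52.321 MPa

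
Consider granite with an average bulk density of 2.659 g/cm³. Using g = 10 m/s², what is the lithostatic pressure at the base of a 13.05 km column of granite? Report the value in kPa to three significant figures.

347000 kPa

granite: 2659 kg/m³ × 10 m/s² × 13050 m = 3.470×10^8 Pa = 3.470×10^5 kPa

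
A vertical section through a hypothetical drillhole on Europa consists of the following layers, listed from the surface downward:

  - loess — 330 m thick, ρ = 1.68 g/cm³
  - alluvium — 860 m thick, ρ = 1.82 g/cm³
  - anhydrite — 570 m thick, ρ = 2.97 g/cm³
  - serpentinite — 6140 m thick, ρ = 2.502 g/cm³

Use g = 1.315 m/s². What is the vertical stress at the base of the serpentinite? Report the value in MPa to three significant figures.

loess: 1680 kg/m³ × 1.315 m/s² × 330 m = 7.290×10^5 Pa = 0.7290 MPa
alluvium: 1820 kg/m³ × 1.315 m/s² × 860 m = 2.058×10^6 Pa = 2.058 MPa
anhydrite: 2970 kg/m³ × 1.315 m/s² × 570 m = 2.226×10^6 Pa = 2.226 MPa
serpentinite: 2502 kg/m³ × 1.315 m/s² × 6140 m = 2.020×10^7 Pa = 20.20 MPa
Total = 0.7290 + 2.058 + 2.226 + 20.20 = 25.215 MPa

25.2 MPa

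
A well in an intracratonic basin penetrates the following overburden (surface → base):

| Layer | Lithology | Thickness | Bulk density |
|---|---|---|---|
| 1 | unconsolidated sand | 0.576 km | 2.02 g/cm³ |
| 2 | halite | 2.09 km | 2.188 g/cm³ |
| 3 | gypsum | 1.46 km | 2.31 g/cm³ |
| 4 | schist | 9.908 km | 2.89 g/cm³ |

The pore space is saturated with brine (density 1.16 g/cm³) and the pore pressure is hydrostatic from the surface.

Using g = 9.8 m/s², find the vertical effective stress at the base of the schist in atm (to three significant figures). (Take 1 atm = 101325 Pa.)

Overburden (lithostatic) stress σ_v:
unconsolidated sand: 2020 kg/m³ × 9.8 m/s² × 576 m = 1.140×10^7 Pa = 11.40 MPa
halite: 2188 kg/m³ × 9.8 m/s² × 2090 m = 4.481×10^7 Pa = 44.81 MPa
gypsum: 2310 kg/m³ × 9.8 m/s² × 1460 m = 3.305×10^7 Pa = 33.05 MPa
schist: 2890 kg/m³ × 9.8 m/s² × 9908 m = 2.806×10^8 Pa = 280.6 MPa
Total = 11.40 + 44.81 + 33.05 + 280.6 = 369.88 MPa
Pore pressure P_p = 1160 kg/m³ × 9.8 m/s² × 14034 m = 1.595×10^8 Pa = 159.5 MPa
Effective stress σ' = σ_v − P_p = 369.9 − 159.5 = 210.34 MPa = 2075.9 atm

2080 atm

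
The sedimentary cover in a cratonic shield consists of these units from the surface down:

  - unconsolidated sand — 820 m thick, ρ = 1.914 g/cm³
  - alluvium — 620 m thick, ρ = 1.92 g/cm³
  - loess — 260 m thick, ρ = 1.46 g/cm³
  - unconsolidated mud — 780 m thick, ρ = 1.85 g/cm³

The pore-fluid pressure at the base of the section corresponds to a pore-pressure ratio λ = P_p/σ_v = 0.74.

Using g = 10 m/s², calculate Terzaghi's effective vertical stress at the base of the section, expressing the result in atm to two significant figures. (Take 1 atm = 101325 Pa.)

Overburden (lithostatic) stress σ_v:
unconsolidated sand: 1914 kg/m³ × 10 m/s² × 820 m = 1.569×10^7 Pa = 15.69 MPa
alluvium: 1920 kg/m³ × 10 m/s² × 620 m = 1.190×10^7 Pa = 11.90 MPa
loess: 1460 kg/m³ × 10 m/s² × 260 m = 3.796×10^6 Pa = 3.796 MPa
unconsolidated mud: 1850 kg/m³ × 10 m/s² × 780 m = 1.443×10^7 Pa = 14.43 MPa
Total = 15.69 + 11.90 + 3.796 + 14.43 = 45.825 MPa
Pore pressure P_p = λ·σ_v = 0.74 × 45.82 MPa = 33.91 MPa
Effective stress σ' = σ_v − P_p = 45.82 − 33.91 = 11.914 MPa = 117.59 atm

120 atm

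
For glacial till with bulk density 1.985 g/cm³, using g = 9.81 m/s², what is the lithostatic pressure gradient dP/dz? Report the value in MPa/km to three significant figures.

dP/dz = ρg = 1985 kg/m³ × 9.81 m/s² = 19473 Pa/m
= 19473 Pa/m × (1 MPa/km / 1000.0 Pa/m) = 19.473 MPa/km

19.5 MPa/km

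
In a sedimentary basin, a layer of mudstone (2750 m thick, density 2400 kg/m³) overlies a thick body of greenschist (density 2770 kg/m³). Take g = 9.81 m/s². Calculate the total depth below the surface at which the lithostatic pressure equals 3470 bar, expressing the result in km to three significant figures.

Pressure at base of upper layers: 2400×9.81×2750 = 6.475×10^7 Pa = 647.5 bar
Remaining pressure to be supplied by greenschist: 3.470×10^8 − 6.475×10^7 = 2.823×10^8 Pa
Additional depth in greenschist = 2.823×10^8 Pa / (2770 kg/m³ × 9.81 m/s²) = 10387 m
Total depth = 2750 m + 10387 m = 13137 m
= 13.137 km

13.1 km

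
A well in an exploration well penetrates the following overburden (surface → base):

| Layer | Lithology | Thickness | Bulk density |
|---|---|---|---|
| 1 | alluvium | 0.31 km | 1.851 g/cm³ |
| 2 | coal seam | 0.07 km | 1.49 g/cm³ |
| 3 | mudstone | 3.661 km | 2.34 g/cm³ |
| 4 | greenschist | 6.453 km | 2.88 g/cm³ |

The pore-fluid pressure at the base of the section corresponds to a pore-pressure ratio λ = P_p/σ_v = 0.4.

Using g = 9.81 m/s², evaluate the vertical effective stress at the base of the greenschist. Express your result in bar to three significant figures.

Overburden (lithostatic) stress σ_v:
alluvium: 1851 kg/m³ × 9.81 m/s² × 310 m = 5.629×10^6 Pa = 5.629 MPa
coal seam: 1490 kg/m³ × 9.81 m/s² × 70 m = 1.023×10^6 Pa = 1.023 MPa
mudstone: 2340 kg/m³ × 9.81 m/s² × 3661 m = 8.404×10^7 Pa = 84.04 MPa
greenschist: 2880 kg/m³ × 9.81 m/s² × 6453 m = 1.823×10^8 Pa = 182.3 MPa
Total = 5.629 + 1.023 + 84.04 + 182.3 = 273.01 MPa
Pore pressure P_p = λ·σ_v = 0.4 × 273.0 MPa = 109.2 MPa
Effective stress σ' = σ_v − P_p = 273.0 − 109.2 = 163.80 MPa = 1638.0 bar

1640 bar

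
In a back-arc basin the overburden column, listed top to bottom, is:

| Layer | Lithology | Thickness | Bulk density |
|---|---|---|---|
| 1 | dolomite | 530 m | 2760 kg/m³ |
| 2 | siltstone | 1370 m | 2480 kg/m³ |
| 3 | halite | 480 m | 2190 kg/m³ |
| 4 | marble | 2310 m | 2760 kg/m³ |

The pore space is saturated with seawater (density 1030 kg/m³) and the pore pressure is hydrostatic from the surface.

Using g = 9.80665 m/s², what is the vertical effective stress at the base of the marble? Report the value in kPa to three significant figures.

73100 kPa

Overburden (lithostatic) stress σ_v:
dolomite: 2760 kg/m³ × 9.80665 m/s² × 530 m = 1.435×10^7 Pa = 14.35 MPa
siltstone: 2480 kg/m³ × 9.80665 m/s² × 1370 m = 3.332×10^7 Pa = 33.32 MPa
halite: 2190 kg/m³ × 9.80665 m/s² × 480 m = 1.031×10^7 Pa = 10.31 MPa
marble: 2760 kg/m³ × 9.80665 m/s² × 2310 m = 6.252×10^7 Pa = 62.52 MPa
Total = 14.35 + 33.32 + 10.31 + 62.52 = 120.50 MPa
Pore pressure P_p = 1030 kg/m³ × 9.80665 m/s² × 4690 m = 4.737×10^7 Pa = 47.37 MPa
Effective stress σ' = σ_v − P_p = 120.5 − 47.37 = 73.123 MPa = 73123 kPa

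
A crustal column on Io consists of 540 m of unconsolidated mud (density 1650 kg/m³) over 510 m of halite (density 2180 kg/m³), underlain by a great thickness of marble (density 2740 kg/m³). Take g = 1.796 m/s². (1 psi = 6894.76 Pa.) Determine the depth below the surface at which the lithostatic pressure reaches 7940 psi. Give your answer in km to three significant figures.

Pressure at base of upper layers: 1650×1.796×540 + 2180×1.796×510 = 3.597×10^6 Pa = 521.7 psi
Remaining pressure to be supplied by marble: 5.474×10^7 − 3.597×10^6 = 5.115×10^7 Pa
Additional depth in marble = 5.115×10^7 Pa / (2740 kg/m³ × 1.796 m/s²) = 10394 m
Total depth = 1050 m + 10394 m = 11444 m
= 11.444 km

11.4 km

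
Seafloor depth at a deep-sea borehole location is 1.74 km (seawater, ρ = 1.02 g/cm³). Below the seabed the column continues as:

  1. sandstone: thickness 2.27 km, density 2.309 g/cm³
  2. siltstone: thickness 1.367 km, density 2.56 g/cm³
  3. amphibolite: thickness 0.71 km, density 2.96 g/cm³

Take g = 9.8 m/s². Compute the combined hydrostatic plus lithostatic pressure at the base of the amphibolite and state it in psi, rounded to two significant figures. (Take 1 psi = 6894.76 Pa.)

seawater: 1020 kg/m³ × 9.8 m/s² × 1740 m = 1.739×10^7 Pa = 2523 psi
sandstone: 2309 kg/m³ × 9.8 m/s² × 2270 m = 5.137×10^7 Pa = 7450 psi
siltstone: 2560 kg/m³ × 9.8 m/s² × 1367 m = 3.430×10^7 Pa = 4974 psi
amphibolite: 2960 kg/m³ × 9.8 m/s² × 710 m = 2.060×10^7 Pa = 2987 psi
Total = 2523 + 7450 + 4974 + 2987 = 17934 psi

18000 psi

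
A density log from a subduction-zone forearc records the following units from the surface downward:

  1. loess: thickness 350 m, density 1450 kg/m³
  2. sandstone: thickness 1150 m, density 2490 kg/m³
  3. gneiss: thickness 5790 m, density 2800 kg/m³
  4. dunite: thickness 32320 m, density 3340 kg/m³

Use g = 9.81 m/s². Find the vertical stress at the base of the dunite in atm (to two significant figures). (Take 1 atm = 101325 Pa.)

12000 atm

loess: 1450 kg/m³ × 9.81 m/s² × 350 m = 4.979×10^6 Pa = 49.13 atm
sandstone: 2490 kg/m³ × 9.81 m/s² × 1150 m = 2.809×10^7 Pa = 277.2 atm
gneiss: 2800 kg/m³ × 9.81 m/s² × 5790 m = 1.590×10^8 Pa = 1570 atm
dunite: 3340 kg/m³ × 9.81 m/s² × 32320 m = 1.059×10^9 Pa = 10451 atm
Total = 49.13 + 277.2 + 1570 + 10451 = 12347 atm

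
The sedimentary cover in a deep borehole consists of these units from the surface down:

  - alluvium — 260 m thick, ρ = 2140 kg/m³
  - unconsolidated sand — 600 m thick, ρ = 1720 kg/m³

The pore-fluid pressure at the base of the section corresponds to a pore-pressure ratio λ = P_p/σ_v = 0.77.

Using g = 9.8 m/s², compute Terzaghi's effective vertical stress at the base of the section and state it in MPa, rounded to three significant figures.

3.58 MPa

Overburden (lithostatic) stress σ_v:
alluvium: 2140 kg/m³ × 9.8 m/s² × 260 m = 5.453×10^6 Pa = 5.453 MPa
unconsolidated sand: 1720 kg/m³ × 9.8 m/s² × 600 m = 1.011×10^7 Pa = 10.11 MPa
Total = 5.453 + 10.11 = 15.566 MPa
Pore pressure P_p = λ·σ_v = 0.77 × 15.57 MPa = 11.99 MPa
Effective stress σ' = σ_v − P_p = 15.57 − 11.99 = 3.5803 MPa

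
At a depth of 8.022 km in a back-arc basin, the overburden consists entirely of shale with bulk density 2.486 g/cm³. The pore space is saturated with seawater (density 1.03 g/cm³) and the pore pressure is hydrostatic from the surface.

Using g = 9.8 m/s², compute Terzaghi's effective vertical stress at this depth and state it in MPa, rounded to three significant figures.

Overburden (lithostatic) stress σ_v:
shale: 2486 kg/m³ × 9.8 m/s² × 8022 m = 1.954×10^8 Pa = 195.4 MPa
Pore pressure P_p = 1030 kg/m³ × 9.8 m/s² × 8022 m = 8.097×10^7 Pa = 80.97 MPa
Effective stress σ' = σ_v − P_p = 195.4 − 80.97 = 114.46 MPa

114 MPa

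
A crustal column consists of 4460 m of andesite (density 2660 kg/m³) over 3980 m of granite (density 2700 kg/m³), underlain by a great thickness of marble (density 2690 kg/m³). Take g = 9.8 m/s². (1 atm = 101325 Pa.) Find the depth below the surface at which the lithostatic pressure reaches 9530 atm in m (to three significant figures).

Pressure at base of upper layers: 2660×9.8×4460 + 2700×9.8×3980 = 2.216×10^8 Pa = 2187 atm
Remaining pressure to be supplied by marble: 9.656×10^8 − 2.216×10^8 = 7.441×10^8 Pa
Additional depth in marble = 7.441×10^8 Pa / (2690 kg/m³ × 9.8 m/s²) = 28224 m
Total depth = 8440 m + 28224 m = 36664 m

36700 m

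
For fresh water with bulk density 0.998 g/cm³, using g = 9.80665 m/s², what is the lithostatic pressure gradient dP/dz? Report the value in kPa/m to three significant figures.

9.79 kPa/m

dP/dz = ρg = 998 kg/m³ × 9.80665 m/s² = 9787.0 Pa/m
= 9787.0 Pa/m × (1 kPa/m / 1000.0 Pa/m) = 9.7870 kPa/m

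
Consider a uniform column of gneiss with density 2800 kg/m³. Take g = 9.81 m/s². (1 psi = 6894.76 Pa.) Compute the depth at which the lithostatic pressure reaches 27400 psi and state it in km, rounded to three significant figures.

6.88 km

h = P/(ρg) = 27400 psi / (2800 kg/m³ × 9.81 m/s²) = 1.889×10^8 Pa / 27468 Pa/m = 6877.7 m
= 6.8777 km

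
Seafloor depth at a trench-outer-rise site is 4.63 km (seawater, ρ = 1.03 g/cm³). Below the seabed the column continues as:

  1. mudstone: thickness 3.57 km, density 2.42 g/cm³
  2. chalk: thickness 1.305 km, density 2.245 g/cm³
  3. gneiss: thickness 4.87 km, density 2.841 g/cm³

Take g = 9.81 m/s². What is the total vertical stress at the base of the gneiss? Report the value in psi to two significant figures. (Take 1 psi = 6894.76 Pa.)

43000 psi

seawater: 1030 kg/m³ × 9.81 m/s² × 4630 m = 4.678×10^7 Pa = 6785 psi
mudstone: 2420 kg/m³ × 9.81 m/s² × 3570 m = 8.475×10^7 Pa = 12292 psi
chalk: 2245 kg/m³ × 9.81 m/s² × 1305 m = 2.874×10^7 Pa = 4168 psi
gneiss: 2841 kg/m³ × 9.81 m/s² × 4870 m = 1.357×10^8 Pa = 19686 psi
Total = 6785 + 12292 + 4168 + 19686 = 42932 psi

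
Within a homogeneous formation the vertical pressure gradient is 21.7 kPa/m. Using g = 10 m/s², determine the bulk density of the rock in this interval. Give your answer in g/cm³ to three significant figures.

ρ = (dP/dz)/g = 21.7 kPa/m / 10 m/s² = 21700 Pa/m / 10 m/s² = 2170.0 kg/m³
= 2.170 g/cm³

2.17 g/cm³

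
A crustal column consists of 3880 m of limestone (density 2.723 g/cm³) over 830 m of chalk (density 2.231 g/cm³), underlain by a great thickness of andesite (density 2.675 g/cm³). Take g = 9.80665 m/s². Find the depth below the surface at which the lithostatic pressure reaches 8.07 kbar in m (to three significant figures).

30800 m

Pressure at base of upper layers: 2723×9.80665×3880 + 2231×9.80665×830 = 1.218×10^8 Pa = 1.218 kbar
Remaining pressure to be supplied by andesite: 8.070×10^8 − 1.218×10^8 = 6.852×10^8 Pa
Additional depth in andesite = 6.852×10^8 Pa / (2675 kg/m³ × 9.80665 m/s²) = 26121 m
Total depth = 4710 m + 26121 m = 30831 m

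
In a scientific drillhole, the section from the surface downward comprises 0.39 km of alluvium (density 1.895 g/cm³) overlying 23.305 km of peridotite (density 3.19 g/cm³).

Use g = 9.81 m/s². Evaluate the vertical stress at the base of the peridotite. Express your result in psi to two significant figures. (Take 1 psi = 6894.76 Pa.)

110000 psi

alluvium: 1895 kg/m³ × 9.81 m/s² × 390 m = 7.250×10^6 Pa = 1052 psi
peridotite: 3190 kg/m³ × 9.81 m/s² × 23305 m = 7.293×10^8 Pa = 1.058×10^5 psi
Total = 1052 + 1.058×10^5 = 1.0683×10^5 psi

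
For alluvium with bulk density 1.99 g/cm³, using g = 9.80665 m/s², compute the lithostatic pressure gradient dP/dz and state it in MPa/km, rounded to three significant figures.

19.5 MPa/km

dP/dz = ρg = 1990 kg/m³ × 9.80665 m/s² = 19515 Pa/m
= 19515 Pa/m × (1 MPa/km / 1000.0 Pa/m) = 19.515 MPa/km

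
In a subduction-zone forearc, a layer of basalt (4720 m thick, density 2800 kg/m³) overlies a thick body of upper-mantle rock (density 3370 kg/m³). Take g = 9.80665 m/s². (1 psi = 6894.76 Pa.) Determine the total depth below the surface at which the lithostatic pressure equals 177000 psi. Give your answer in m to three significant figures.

37700 m

Pressure at base of upper layers: 2800×9.80665×4720 = 1.296×10^8 Pa = 18798 psi
Remaining pressure to be supplied by upper-mantle rock: 1.220×10^9 − 1.296×10^8 = 1.091×10^9 Pa
Additional depth in upper-mantle rock = 1.091×10^9 Pa / (3370 kg/m³ × 9.80665 m/s²) = 33005 m
Total depth = 4720 m + 33005 m = 37725 m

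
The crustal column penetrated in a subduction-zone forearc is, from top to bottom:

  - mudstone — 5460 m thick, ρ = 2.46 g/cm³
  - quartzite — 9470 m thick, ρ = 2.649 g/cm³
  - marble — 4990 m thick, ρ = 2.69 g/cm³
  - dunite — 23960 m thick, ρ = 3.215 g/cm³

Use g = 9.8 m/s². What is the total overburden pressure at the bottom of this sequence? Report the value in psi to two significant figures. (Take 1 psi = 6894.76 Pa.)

mudstone: 2460 kg/m³ × 9.8 m/s² × 5460 m = 1.316×10^8 Pa = 19091 psi
quartzite: 2649 kg/m³ × 9.8 m/s² × 9470 m = 2.458×10^8 Pa = 35657 psi
marble: 2690 kg/m³ × 9.8 m/s² × 4990 m = 1.315×10^8 Pa = 19079 psi
dunite: 3215 kg/m³ × 9.8 m/s² × 23960 m = 7.549×10^8 Pa = 1.095×10^5 psi
Total = 19091 + 35657 + 19079 + 1.095×10^5 = 1.8332×10^5 psi

180000 psi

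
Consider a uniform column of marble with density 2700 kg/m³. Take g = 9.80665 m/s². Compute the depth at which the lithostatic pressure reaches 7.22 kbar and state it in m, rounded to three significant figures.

h = P/(ρg) = 7.22 kbar / (2700 kg/m³ × 9.80665 m/s²) = 7.220×10^8 Pa / 26478 Pa/m = 27268 m

27300 m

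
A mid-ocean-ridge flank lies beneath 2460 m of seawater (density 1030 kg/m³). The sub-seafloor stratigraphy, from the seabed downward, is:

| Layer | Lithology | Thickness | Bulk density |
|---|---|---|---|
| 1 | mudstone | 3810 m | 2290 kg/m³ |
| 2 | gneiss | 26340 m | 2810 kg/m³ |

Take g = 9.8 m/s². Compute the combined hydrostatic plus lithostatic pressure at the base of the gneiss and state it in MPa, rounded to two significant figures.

seawater: 1030 kg/m³ × 9.8 m/s² × 2460 m = 2.483×10^7 Pa = 24.83 MPa
mudstone: 2290 kg/m³ × 9.8 m/s² × 3810 m = 8.550×10^7 Pa = 85.50 MPa
gneiss: 2810 kg/m³ × 9.8 m/s² × 26340 m = 7.254×10^8 Pa = 725.4 MPa
Total = 24.83 + 85.50 + 725.4 = 835.69 MPa

840 MPa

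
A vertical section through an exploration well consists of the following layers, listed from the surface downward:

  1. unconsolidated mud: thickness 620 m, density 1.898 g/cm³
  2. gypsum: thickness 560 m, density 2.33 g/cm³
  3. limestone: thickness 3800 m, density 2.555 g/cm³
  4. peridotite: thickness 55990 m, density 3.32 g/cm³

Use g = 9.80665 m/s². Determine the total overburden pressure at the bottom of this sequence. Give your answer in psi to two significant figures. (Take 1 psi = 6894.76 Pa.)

280000 psi

unconsolidated mud: 1898 kg/m³ × 9.80665 m/s² × 620 m = 1.154×10^7 Pa = 1674 psi
gypsum: 2330 kg/m³ × 9.80665 m/s² × 560 m = 1.280×10^7 Pa = 1856 psi
limestone: 2555 kg/m³ × 9.80665 m/s² × 3800 m = 9.521×10^7 Pa = 13809 psi
peridotite: 3320 kg/m³ × 9.80665 m/s² × 55990 m = 1.823×10^9 Pa = 2.644×10^5 psi
Total = 1674 + 1856 + 13809 + 2.644×10^5 = 2.8173×10^5 psi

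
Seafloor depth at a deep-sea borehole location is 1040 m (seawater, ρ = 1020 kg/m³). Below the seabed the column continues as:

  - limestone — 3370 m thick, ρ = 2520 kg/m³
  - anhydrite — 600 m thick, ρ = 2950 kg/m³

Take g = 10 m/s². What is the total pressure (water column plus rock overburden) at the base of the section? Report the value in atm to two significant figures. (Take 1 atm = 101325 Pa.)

1100 atm

seawater: 1020 kg/m³ × 10 m/s² × 1040 m = 1.061×10^7 Pa = 104.7 atm
limestone: 2520 kg/m³ × 10 m/s² × 3370 m = 8.492×10^7 Pa = 838.1 atm
anhydrite: 2950 kg/m³ × 10 m/s² × 600 m = 1.770×10^7 Pa = 174.7 atm
Total = 104.7 + 838.1 + 174.7 = 1117.5 atm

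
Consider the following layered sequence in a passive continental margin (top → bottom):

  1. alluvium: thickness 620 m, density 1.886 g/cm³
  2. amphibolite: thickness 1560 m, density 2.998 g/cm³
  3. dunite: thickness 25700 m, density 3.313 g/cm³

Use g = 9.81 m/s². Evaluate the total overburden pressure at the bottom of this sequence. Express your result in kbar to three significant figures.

alluvium: 1886 kg/m³ × 9.81 m/s² × 620 m = 1.147×10^7 Pa = 0.1147 kbar
amphibolite: 2998 kg/m³ × 9.81 m/s² × 1560 m = 4.588×10^7 Pa = 0.4588 kbar
dunite: 3313 kg/m³ × 9.81 m/s² × 25700 m = 8.353×10^8 Pa = 8.353 kbar
Total = 0.1147 + 0.4588 + 8.353 = 8.9261 kbar

8.93 kbar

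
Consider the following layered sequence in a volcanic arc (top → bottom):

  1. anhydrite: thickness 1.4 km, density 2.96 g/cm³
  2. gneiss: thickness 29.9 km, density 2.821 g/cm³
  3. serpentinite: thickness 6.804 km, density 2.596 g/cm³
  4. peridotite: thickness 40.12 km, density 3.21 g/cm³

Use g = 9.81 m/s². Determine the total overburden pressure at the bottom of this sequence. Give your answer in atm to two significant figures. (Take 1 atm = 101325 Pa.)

anhydrite: 2960 kg/m³ × 9.81 m/s² × 1400 m = 4.065×10^7 Pa = 401.2 atm
gneiss: 2821 kg/m³ × 9.81 m/s² × 29900 m = 8.275×10^8 Pa = 8166 atm
serpentinite: 2596 kg/m³ × 9.81 m/s² × 6804 m = 1.733×10^8 Pa = 1710 atm
peridotite: 3210 kg/m³ × 9.81 m/s² × 40120 m = 1.263×10^9 Pa = 12469 atm
Total = 401.2 + 8166 + 1710 + 12469 = 22746 atm

23000 atm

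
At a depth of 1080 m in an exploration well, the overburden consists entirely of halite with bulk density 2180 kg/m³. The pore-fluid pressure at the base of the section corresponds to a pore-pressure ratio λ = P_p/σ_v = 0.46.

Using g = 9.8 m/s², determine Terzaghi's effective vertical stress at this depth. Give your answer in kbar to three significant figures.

0.125 kbar

Overburden (lithostatic) stress σ_v:
halite: 2180 kg/m³ × 9.8 m/s² × 1080 m = 2.307×10^7 Pa = 23.07 MPa
Pore pressure P_p = λ·σ_v = 0.46 × 23.07 MPa = 10.61 MPa
Effective stress σ' = σ_v − P_p = 23.07 − 10.61 = 12.459 MPa = 0.12459 kbar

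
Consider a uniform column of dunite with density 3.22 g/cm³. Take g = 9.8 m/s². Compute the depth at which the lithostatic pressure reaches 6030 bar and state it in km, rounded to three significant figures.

19.1 km

h = P/(ρg) = 6030 bar / (3220 kg/m³ × 9.8 m/s²) = 6.030×10^8 Pa / 31556 Pa/m = 19109 m
= 19.109 km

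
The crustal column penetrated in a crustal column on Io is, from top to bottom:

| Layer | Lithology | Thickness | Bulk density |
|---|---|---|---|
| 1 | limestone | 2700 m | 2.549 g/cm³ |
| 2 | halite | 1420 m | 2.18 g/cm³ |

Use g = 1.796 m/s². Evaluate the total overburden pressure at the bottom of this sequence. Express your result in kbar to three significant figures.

0.179 kbar

limestone: 2549 kg/m³ × 1.796 m/s² × 2700 m = 1.236×10^7 Pa = 0.1236 kbar
halite: 2180 kg/m³ × 1.796 m/s² × 1420 m = 5.560×10^6 Pa = 0.05560 kbar
Total = 0.1236 + 0.05560 = 0.17920 kbar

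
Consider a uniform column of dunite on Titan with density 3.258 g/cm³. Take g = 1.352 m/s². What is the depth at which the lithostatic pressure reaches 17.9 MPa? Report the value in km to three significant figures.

h = P/(ρg) = 17.9 MPa / (3258 kg/m³ × 1.352 m/s²) = 1.790×10^7 Pa / 4404.8 Pa/m = 4063.7 m
= 4.0637 km

4.06 km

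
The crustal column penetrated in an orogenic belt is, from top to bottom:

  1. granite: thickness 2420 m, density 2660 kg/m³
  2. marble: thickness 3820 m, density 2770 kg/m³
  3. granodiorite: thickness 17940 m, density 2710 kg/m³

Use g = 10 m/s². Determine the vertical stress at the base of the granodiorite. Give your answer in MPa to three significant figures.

656 MPa

granite: 2660 kg/m³ × 10 m/s² × 2420 m = 6.437×10^7 Pa = 64.37 MPa
marble: 2770 kg/m³ × 10 m/s² × 3820 m = 1.058×10^8 Pa = 105.8 MPa
granodiorite: 2710 kg/m³ × 10 m/s² × 17940 m = 4.862×10^8 Pa = 486.2 MPa
Total = 64.37 + 105.8 + 486.2 = 656.36 MPa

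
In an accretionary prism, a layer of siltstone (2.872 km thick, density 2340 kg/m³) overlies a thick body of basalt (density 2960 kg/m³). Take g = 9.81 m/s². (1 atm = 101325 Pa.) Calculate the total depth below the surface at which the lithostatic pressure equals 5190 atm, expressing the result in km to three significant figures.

Pressure at base of upper layers: 2340×9.81×2872 = 6.593×10^7 Pa = 650.7 atm
Remaining pressure to be supplied by basalt: 5.259×10^8 − 6.593×10^7 = 4.599×10^8 Pa
Additional depth in basalt = 4.599×10^8 Pa / (2960 kg/m³ × 9.81 m/s²) = 15840 m
Total depth = 2872 m + 15840 m = 18712 m
= 18.712 km

18.7 km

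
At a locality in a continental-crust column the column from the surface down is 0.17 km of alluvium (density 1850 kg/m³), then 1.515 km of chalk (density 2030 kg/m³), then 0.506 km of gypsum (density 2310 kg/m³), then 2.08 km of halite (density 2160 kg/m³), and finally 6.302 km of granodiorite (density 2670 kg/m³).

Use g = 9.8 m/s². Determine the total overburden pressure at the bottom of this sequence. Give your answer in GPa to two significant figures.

alluvium: 1850 kg/m³ × 9.8 m/s² × 170 m = 3.082×10^6 Pa = 3.082×10^-3 GPa
chalk: 2030 kg/m³ × 9.8 m/s² × 1515 m = 3.014×10^7 Pa = 0.03014 GPa
gypsum: 2310 kg/m³ × 9.8 m/s² × 506 m = 1.145×10^7 Pa = 0.01145 GPa
halite: 2160 kg/m³ × 9.8 m/s² × 2080 m = 4.403×10^7 Pa = 0.04403 GPa
granodiorite: 2670 kg/m³ × 9.8 m/s² × 6302 m = 1.649×10^8 Pa = 0.1649 GPa
Total = 3.082×10^-3 + 0.03014 + 0.01145 + 0.04403 + 0.1649 = 0.25360 GPa

0.25 GPa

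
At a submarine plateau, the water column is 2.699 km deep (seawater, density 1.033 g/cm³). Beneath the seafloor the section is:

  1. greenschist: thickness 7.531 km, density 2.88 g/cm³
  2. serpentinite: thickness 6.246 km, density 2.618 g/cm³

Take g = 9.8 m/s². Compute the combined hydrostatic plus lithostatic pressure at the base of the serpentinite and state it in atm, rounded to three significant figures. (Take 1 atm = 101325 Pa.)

3950 atm

seawater: 1033 kg/m³ × 9.8 m/s² × 2699 m = 2.732×10^7 Pa = 269.7 atm
greenschist: 2880 kg/m³ × 9.8 m/s² × 7531 m = 2.126×10^8 Pa = 2098 atm
serpentinite: 2618 kg/m³ × 9.8 m/s² × 6246 m = 1.602×10^8 Pa = 1582 atm
Total = 269.7 + 2098 + 1582 = 3949.0 atm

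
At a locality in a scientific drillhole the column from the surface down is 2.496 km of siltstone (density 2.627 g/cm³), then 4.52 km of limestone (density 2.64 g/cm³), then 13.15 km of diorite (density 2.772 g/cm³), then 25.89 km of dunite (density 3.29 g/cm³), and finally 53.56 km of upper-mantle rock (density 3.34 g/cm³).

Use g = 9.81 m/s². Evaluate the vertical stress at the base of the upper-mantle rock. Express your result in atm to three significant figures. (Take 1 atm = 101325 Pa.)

30900 atm

siltstone: 2627 kg/m³ × 9.81 m/s² × 2496 m = 6.432×10^7 Pa = 634.8 atm
limestone: 2640 kg/m³ × 9.81 m/s² × 4520 m = 1.171×10^8 Pa = 1155 atm
diorite: 2772 kg/m³ × 9.81 m/s² × 13150 m = 3.576×10^8 Pa = 3529 atm
dunite: 3290 kg/m³ × 9.81 m/s² × 25890 m = 8.356×10^8 Pa = 8247 atm
upper-mantle rock: 3340 kg/m³ × 9.81 m/s² × 53560 m = 1.755×10^9 Pa = 17320 atm
Total = 634.8 + 1155 + 3529 + 8247 + 17320 = 30886 atm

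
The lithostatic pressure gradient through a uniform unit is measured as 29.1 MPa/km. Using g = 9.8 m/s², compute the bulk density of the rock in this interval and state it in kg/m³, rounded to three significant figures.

2970 kg/m³

ρ = (dP/dz)/g = 29.1 MPa/km / 9.8 m/s² = 29100 Pa/m / 9.8 m/s² = 2969.4 kg/m³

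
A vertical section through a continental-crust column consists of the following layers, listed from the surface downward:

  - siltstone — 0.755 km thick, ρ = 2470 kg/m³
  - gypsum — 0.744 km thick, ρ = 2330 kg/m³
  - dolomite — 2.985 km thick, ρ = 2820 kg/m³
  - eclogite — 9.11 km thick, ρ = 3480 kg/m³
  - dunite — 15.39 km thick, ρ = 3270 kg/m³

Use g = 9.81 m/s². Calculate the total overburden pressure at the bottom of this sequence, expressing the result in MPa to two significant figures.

920 MPa

siltstone: 2470 kg/m³ × 9.81 m/s² × 755 m = 1.829×10^7 Pa = 18.29 MPa
gypsum: 2330 kg/m³ × 9.81 m/s² × 744 m = 1.701×10^7 Pa = 17.01 MPa
dolomite: 2820 kg/m³ × 9.81 m/s² × 2985 m = 8.258×10^7 Pa = 82.58 MPa
eclogite: 3480 kg/m³ × 9.81 m/s² × 9110 m = 3.110×10^8 Pa = 311.0 MPa
dunite: 3270 kg/m³ × 9.81 m/s² × 15390 m = 4.937×10^8 Pa = 493.7 MPa
Total = 18.29 + 17.01 + 82.58 + 311.0 + 493.7 = 922.57 MPa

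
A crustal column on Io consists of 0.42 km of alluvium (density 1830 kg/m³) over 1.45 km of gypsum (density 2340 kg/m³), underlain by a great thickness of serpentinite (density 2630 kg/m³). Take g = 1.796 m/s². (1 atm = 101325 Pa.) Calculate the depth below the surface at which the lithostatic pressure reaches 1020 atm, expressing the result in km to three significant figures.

Pressure at base of upper layers: 1830×1.796×420 + 2340×1.796×1450 = 7.474×10^6 Pa = 73.76 atm
Remaining pressure to be supplied by serpentinite: 1.034×10^8 − 7.474×10^6 = 9.588×10^7 Pa
Additional depth in serpentinite = 9.588×10^7 Pa / (2630 kg/m³ × 1.796 m/s²) = 20298 m
Total depth = 1870 m + 20298 m = 22168 m
= 22.168 km

22.2 km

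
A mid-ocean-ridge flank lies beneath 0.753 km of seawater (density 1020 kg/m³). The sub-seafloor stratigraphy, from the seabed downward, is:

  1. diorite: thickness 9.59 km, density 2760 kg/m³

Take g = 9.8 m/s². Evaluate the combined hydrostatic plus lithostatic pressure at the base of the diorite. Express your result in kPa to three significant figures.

seawater: 1020 kg/m³ × 9.8 m/s² × 753 m = 7.527×10^6 Pa = 7527 kPa
diorite: 2760 kg/m³ × 9.8 m/s² × 9590 m = 2.594×10^8 Pa = 2.594×10^5 kPa
Total = 7527 + 2.594×10^5 = 2.6692×10^5 kPa

267000 kPa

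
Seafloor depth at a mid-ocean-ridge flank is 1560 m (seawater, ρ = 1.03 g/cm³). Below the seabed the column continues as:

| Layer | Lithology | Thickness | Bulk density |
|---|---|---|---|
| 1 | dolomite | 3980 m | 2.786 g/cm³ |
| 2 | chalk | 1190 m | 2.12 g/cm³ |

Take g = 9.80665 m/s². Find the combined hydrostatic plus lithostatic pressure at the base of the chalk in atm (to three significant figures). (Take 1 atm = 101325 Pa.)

seawater: 1030 kg/m³ × 9.80665 m/s² × 1560 m = 1.576×10^7 Pa = 155.5 atm
dolomite: 2786 kg/m³ × 9.80665 m/s² × 3980 m = 1.087×10^8 Pa = 1073 atm
chalk: 2120 kg/m³ × 9.80665 m/s² × 1190 m = 2.474×10^7 Pa = 244.2 atm
Total = 155.5 + 1073 + 244.2 = 1472.8 atm

1470 atm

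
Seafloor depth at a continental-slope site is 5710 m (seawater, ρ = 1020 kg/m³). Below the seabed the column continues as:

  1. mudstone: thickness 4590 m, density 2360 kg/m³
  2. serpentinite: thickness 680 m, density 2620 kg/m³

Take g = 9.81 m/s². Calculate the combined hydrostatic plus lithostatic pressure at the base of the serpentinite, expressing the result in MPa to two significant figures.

seawater: 1020 kg/m³ × 9.81 m/s² × 5710 m = 5.714×10^7 Pa = 57.14 MPa
mudstone: 2360 kg/m³ × 9.81 m/s² × 4590 m = 1.063×10^8 Pa = 106.3 MPa
serpentinite: 2620 kg/m³ × 9.81 m/s² × 680 m = 1.748×10^7 Pa = 17.48 MPa
Total = 57.14 + 106.3 + 17.48 = 180.88 MPa

180 MPa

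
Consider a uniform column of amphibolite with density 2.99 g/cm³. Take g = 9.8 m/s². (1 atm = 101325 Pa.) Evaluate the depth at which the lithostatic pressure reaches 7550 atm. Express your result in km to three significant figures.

h = P/(ρg) = 7550 atm / (2990 kg/m³ × 9.8 m/s²) = 7.650×10^8 Pa / 29302 Pa/m = 26108 m
= 26.108 km

26.1 km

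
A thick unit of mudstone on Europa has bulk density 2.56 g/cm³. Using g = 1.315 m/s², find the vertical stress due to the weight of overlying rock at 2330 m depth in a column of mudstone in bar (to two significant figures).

mudstone: 2560 kg/m³ × 1.315 m/s² × 2330 m = 7.844×10^6 Pa = 78.44 bar

78 bar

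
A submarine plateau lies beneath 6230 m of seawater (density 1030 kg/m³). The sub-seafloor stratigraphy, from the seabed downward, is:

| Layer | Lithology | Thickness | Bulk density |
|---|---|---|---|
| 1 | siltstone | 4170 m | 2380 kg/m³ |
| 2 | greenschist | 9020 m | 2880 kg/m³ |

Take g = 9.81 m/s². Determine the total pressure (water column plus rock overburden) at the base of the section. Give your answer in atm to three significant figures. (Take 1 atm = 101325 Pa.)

4100 atm

seawater: 1030 kg/m³ × 9.81 m/s² × 6230 m = 6.295×10^7 Pa = 621.3 atm
siltstone: 2380 kg/m³ × 9.81 m/s² × 4170 m = 9.736×10^7 Pa = 960.9 atm
greenschist: 2880 kg/m³ × 9.81 m/s² × 9020 m = 2.548×10^8 Pa = 2515 atm
Total = 621.3 + 960.9 + 2515 = 4097.2 atm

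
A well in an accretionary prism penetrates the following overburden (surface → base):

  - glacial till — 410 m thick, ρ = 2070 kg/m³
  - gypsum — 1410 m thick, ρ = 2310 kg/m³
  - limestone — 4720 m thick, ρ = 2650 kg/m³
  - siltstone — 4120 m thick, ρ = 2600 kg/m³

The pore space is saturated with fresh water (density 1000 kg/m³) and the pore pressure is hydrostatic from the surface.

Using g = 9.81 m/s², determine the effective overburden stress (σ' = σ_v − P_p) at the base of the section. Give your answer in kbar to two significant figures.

1.6 kbar

Overburden (lithostatic) stress σ_v:
glacial till: 2070 kg/m³ × 9.81 m/s² × 410 m = 8.326×10^6 Pa = 8.326 MPa
gypsum: 2310 kg/m³ × 9.81 m/s² × 1410 m = 3.195×10^7 Pa = 31.95 MPa
limestone: 2650 kg/m³ × 9.81 m/s² × 4720 m = 1.227×10^8 Pa = 122.7 MPa
siltstone: 2600 kg/m³ × 9.81 m/s² × 4120 m = 1.051×10^8 Pa = 105.1 MPa
Total = 8.326 + 31.95 + 122.7 + 105.1 = 268.07 MPa
Pore pressure P_p = 1000 kg/m³ × 9.81 m/s² × 10660 m = 1.046×10^8 Pa = 104.6 MPa
Effective stress σ' = σ_v − P_p = 268.1 − 104.6 = 163.49 MPa = 1.6349 kbar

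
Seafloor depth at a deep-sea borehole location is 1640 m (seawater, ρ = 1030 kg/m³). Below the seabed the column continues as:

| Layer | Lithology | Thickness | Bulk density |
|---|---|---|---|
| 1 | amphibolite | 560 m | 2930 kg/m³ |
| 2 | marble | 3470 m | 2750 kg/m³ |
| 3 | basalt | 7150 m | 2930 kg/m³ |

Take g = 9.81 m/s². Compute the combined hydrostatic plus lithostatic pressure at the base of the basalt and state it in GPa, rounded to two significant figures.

0.33 GPa

seawater: 1030 kg/m³ × 9.81 m/s² × 1640 m = 1.657×10^7 Pa = 0.01657 GPa
amphibolite: 2930 kg/m³ × 9.81 m/s² × 560 m = 1.610×10^7 Pa = 0.01610 GPa
marble: 2750 kg/m³ × 9.81 m/s² × 3470 m = 9.361×10^7 Pa = 0.09361 GPa
basalt: 2930 kg/m³ × 9.81 m/s² × 7150 m = 2.055×10^8 Pa = 0.2055 GPa
Total = 0.01657 + 0.01610 + 0.09361 + 0.2055 = 0.33179 GPa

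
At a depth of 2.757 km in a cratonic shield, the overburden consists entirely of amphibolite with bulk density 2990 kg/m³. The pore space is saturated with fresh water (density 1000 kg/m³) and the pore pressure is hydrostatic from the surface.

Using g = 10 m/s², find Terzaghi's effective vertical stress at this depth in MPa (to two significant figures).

55 MPa

Overburden (lithostatic) stress σ_v:
amphibolite: 2990 kg/m³ × 10 m/s² × 2757 m = 8.243×10^7 Pa = 82.43 MPa
Pore pressure P_p = 1000 kg/m³ × 10 m/s² × 2757 m = 2.757×10^7 Pa = 27.57 MPa
Effective stress σ' = σ_v − P_p = 82.43 − 27.57 = 54.864 MPa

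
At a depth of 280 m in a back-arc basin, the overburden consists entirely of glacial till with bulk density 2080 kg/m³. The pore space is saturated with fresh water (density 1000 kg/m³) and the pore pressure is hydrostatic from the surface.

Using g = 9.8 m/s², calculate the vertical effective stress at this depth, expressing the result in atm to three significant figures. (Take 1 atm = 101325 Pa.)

29.2 atm

Overburden (lithostatic) stress σ_v:
glacial till: 2080 kg/m³ × 9.8 m/s² × 280 m = 5.708×10^6 Pa = 5.708 MPa
Pore pressure P_p = 1000 kg/m³ × 9.8 m/s² × 280 m = 2.744×10^6 Pa = 2.744 MPa
Effective stress σ' = σ_v − P_p = 5.708 − 2.744 = 2.9635 MPa = 29.248 atm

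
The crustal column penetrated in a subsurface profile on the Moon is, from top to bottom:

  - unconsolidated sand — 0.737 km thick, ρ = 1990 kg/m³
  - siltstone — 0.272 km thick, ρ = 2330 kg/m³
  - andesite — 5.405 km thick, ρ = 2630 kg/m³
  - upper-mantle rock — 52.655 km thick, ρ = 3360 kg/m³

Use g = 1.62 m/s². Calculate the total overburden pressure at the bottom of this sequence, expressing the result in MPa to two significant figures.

310 MPa

unconsolidated sand: 1990 kg/m³ × 1.62 m/s² × 737 m = 2.376×10^6 Pa = 2.376 MPa
siltstone: 2330 kg/m³ × 1.62 m/s² × 272 m = 1.027×10^6 Pa = 1.027 MPa
andesite: 2630 kg/m³ × 1.62 m/s² × 5405 m = 2.303×10^7 Pa = 23.03 MPa
upper-mantle rock: 3360 kg/m³ × 1.62 m/s² × 52655 m = 2.866×10^8 Pa = 286.6 MPa
Total = 2.376 + 1.027 + 23.03 + 286.6 = 313.04 MPa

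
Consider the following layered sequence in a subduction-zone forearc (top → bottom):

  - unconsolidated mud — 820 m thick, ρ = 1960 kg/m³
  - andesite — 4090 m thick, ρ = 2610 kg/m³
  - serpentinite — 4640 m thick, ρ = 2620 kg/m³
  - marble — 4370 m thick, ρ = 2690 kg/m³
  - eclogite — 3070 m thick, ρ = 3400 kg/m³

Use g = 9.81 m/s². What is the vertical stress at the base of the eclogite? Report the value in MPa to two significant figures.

460 MPa

unconsolidated mud: 1960 kg/m³ × 9.81 m/s² × 820 m = 1.577×10^7 Pa = 15.77 MPa
andesite: 2610 kg/m³ × 9.81 m/s² × 4090 m = 1.047×10^8 Pa = 104.7 MPa
serpentinite: 2620 kg/m³ × 9.81 m/s² × 4640 m = 1.193×10^8 Pa = 119.3 MPa
marble: 2690 kg/m³ × 9.81 m/s² × 4370 m = 1.153×10^8 Pa = 115.3 MPa
eclogite: 3400 kg/m³ × 9.81 m/s² × 3070 m = 1.024×10^8 Pa = 102.4 MPa
Total = 15.77 + 104.7 + 119.3 + 115.3 + 102.4 = 457.46 MPa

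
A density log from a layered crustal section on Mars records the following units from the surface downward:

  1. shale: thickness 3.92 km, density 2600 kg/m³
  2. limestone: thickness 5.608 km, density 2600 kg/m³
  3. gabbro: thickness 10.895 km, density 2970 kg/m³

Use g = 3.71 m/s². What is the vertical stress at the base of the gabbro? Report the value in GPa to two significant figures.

0.21 GPa

shale: 2600 kg/m³ × 3.71 m/s² × 3920 m = 3.781×10^7 Pa = 0.03781 GPa
limestone: 2600 kg/m³ × 3.71 m/s² × 5608 m = 5.409×10^7 Pa = 0.05409 GPa
gabbro: 2970 kg/m³ × 3.71 m/s² × 10895 m = 1.200×10^8 Pa = 0.1200 GPa
Total = 0.03781 + 0.05409 + 0.1200 = 0.21196 GPa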